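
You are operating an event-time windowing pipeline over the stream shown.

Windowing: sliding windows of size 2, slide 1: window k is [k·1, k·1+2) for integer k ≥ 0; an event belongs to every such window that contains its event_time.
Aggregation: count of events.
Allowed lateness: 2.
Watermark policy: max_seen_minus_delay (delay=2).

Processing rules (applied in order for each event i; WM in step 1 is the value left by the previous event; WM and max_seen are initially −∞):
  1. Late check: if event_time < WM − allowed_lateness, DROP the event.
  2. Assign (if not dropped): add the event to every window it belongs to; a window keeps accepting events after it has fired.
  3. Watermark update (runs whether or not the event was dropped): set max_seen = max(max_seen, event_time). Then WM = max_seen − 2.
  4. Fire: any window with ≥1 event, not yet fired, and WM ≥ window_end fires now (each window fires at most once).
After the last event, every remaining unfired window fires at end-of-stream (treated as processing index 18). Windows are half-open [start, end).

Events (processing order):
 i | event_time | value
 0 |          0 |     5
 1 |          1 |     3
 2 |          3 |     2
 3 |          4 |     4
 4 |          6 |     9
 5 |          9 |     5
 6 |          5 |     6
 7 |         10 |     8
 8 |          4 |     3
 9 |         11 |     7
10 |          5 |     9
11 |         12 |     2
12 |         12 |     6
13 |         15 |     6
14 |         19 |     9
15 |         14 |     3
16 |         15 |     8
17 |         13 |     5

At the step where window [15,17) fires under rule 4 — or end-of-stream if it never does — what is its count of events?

i=0 t=0 v=5: → [0,2); WM=-2
i=1 t=1 v=3: → [1,3),[0,2); WM=-1
i=2 t=3 v=2: → [3,5),[2,4); WM=1
i=3 t=4 v=4: → [4,6),[3,5); WM=2; [0,2) fires=2
i=4 t=6 v=9: → [6,8),[5,7); WM=4; [1,3) fires=1 [2,4) fires=1
i=5 t=9 v=5: → [9,11),[8,10); WM=7; [3,5) fires=2 [4,6) fires=1 [5,7) fires=1
i=6 t=5 v=6: → [5,7),[4,6); WM=7
i=7 t=10 v=8: → [10,12),[9,11); WM=8; [6,8) fires=1
i=8 t=4 v=3: DROP (t<8-2); WM=8
i=9 t=11 v=7: → [11,13),[10,12); WM=9
i=10 t=5 v=9: DROP (t<9-2); WM=9
i=11 t=12 v=2: → [12,14),[11,13); WM=10; [8,10) fires=1
i=12 t=12 v=6: → [12,14),[11,13); WM=10
i=13 t=15 v=6: → [15,17),[14,16); WM=13; [9,11) fires=2 [10,12) fires=2 [11,13) fires=3
i=14 t=19 v=9: → [19,21),[18,20); WM=17; [12,14) fires=2 [14,16) fires=1 [15,17) fires=1
i=15 t=14 v=3: DROP (t<17-2); WM=17
i=16 t=15 v=8: → [15,17),[14,16); WM=17
i=17 t=13 v=5: DROP (t<17-2); WM=17

1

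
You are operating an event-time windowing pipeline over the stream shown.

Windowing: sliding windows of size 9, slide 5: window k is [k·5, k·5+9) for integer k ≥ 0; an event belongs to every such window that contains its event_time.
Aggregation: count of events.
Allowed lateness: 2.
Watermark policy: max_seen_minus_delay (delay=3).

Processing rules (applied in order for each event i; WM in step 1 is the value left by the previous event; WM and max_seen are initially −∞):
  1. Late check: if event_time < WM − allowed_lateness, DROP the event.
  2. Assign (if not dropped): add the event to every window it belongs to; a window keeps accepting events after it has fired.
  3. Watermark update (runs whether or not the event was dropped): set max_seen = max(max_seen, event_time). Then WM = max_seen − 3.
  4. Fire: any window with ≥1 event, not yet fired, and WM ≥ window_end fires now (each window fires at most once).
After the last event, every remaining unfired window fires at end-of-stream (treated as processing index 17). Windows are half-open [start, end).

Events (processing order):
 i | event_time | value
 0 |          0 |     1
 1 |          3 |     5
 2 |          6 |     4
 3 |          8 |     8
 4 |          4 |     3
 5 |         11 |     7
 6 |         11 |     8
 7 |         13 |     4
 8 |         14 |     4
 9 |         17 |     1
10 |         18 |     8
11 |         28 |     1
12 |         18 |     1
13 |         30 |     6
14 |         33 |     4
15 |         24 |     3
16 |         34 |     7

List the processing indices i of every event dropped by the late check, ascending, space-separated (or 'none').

12 15

i=0 t=0 v=1: → [0,9); WM=-3
i=1 t=3 v=5: → [0,9); WM=0
i=2 t=6 v=4: → [5,14),[0,9); WM=3
i=3 t=8 v=8: → [5,14),[0,9); WM=5
i=4 t=4 v=3: → [0,9); WM=5
i=5 t=11 v=7: → [10,19),[5,14); WM=8
i=6 t=11 v=8: → [10,19),[5,14); WM=8
i=7 t=13 v=4: → [10,19),[5,14); WM=10; [0,9) fires=5
i=8 t=14 v=4: → [10,19); WM=11
i=9 t=17 v=1: → [15,24),[10,19); WM=14; [5,14) fires=5
i=10 t=18 v=8: → [15,24),[10,19); WM=15
i=11 t=28 v=1: → [25,34),[20,29); WM=25; [10,19) fires=6 [15,24) fires=2
i=12 t=18 v=1: DROP (t<25-2); WM=25
i=13 t=30 v=6: → [30,39),[25,34); WM=27
i=14 t=33 v=4: → [30,39),[25,34); WM=30; [20,29) fires=1
i=15 t=24 v=3: DROP (t<30-2); WM=30
i=16 t=34 v=7: → [30,39); WM=31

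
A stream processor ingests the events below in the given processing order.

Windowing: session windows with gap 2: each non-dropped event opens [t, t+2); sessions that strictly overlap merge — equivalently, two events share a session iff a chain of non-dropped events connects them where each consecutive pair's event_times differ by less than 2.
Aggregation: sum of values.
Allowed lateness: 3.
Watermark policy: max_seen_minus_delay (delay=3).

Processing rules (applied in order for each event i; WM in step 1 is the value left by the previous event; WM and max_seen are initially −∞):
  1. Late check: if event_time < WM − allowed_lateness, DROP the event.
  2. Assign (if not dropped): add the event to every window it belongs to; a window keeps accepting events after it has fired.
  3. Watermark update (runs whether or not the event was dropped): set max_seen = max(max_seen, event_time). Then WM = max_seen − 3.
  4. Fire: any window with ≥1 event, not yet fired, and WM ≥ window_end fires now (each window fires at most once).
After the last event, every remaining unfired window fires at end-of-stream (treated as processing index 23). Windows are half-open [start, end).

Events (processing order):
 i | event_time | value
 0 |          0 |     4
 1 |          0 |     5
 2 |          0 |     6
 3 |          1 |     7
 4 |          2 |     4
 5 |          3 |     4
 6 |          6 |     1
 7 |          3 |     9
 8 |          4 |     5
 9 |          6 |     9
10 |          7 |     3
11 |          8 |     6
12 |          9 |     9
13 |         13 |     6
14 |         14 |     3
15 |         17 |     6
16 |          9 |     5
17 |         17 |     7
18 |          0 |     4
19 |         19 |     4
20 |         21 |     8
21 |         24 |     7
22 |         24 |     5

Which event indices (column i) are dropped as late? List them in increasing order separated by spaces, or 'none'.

16 18

i=0 t=0 v=4: → [0,2); WM=-3
i=1 t=0 v=5: → [0,2); WM=-3
i=2 t=0 v=6: → [0,2); WM=-3
i=3 t=1 v=7: → [0,3); WM=-2
i=4 t=2 v=4: → [0,4); WM=-1
i=5 t=3 v=4: → [0,5); WM=0
i=6 t=6 v=1: → [6,8); WM=3
i=7 t=3 v=9: → [0,5); WM=3
i=8 t=4 v=5: → [0,6); WM=3
i=9 t=6 v=9: → [6,8); WM=3
i=10 t=7 v=3: → [6,9); WM=4
i=11 t=8 v=6: → [6,10); WM=5
i=12 t=9 v=9: → [6,11); WM=6
i=13 t=13 v=6: → [13,15); WM=10
i=14 t=14 v=3: → [13,16); WM=11
i=15 t=17 v=6: → [17,19); WM=14
i=16 t=9 v=5: DROP (t<14-3); WM=14
i=17 t=17 v=7: → [17,19); WM=14
i=18 t=0 v=4: DROP (t<14-3); WM=14
i=19 t=19 v=4: → [19,21); WM=16
i=20 t=21 v=8: → [21,23); WM=18
i=21 t=24 v=7: → [24,26); WM=21
i=22 t=24 v=5: → [24,26); WM=21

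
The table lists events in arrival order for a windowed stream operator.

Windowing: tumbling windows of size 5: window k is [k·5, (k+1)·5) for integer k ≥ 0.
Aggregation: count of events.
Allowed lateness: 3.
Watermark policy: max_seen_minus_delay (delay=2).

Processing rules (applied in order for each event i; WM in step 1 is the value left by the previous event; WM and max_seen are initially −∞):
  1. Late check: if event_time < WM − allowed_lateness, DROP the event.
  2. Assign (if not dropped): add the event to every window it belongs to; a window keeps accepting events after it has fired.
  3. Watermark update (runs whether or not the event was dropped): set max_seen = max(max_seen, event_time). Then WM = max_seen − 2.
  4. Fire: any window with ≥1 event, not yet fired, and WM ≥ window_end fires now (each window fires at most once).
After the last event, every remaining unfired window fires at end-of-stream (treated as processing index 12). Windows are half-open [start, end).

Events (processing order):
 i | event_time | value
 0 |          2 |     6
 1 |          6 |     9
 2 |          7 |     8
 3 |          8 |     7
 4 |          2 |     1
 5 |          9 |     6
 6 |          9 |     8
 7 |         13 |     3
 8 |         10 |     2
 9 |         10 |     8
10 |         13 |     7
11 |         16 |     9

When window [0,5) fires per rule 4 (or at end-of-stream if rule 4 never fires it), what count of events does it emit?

i=0 t=2 v=6: → [0,5); WM=0
i=1 t=6 v=9: → [5,10); WM=4
i=2 t=7 v=8: → [5,10); WM=5; [0,5) fires=1
i=3 t=8 v=7: → [5,10); WM=6
i=4 t=2 v=1: DROP (t<6-3); WM=6
i=5 t=9 v=6: → [5,10); WM=7
i=6 t=9 v=8: → [5,10); WM=7
i=7 t=13 v=3: → [10,15); WM=11; [5,10) fires=5
i=8 t=10 v=2: → [10,15); WM=11
i=9 t=10 v=8: → [10,15); WM=11
i=10 t=13 v=7: → [10,15); WM=11
i=11 t=16 v=9: → [15,20); WM=14

1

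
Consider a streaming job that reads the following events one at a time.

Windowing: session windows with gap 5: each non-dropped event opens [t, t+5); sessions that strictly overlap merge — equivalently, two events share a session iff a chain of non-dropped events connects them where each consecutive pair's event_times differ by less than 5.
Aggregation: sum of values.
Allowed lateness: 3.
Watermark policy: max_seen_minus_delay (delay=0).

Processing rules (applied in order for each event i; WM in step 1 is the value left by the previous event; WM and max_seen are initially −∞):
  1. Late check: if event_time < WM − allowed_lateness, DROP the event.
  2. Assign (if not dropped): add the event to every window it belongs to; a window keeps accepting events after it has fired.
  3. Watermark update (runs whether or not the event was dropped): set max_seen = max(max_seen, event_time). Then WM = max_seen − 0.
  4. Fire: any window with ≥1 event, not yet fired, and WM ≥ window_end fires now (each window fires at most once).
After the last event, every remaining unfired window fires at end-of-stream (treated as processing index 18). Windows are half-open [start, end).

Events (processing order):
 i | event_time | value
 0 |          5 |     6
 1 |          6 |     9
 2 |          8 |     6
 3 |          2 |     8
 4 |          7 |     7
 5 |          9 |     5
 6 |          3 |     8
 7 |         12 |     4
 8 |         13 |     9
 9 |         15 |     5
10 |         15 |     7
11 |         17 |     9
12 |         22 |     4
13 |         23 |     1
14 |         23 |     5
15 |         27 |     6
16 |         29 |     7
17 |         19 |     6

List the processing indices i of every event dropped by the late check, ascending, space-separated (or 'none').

3 6 17

i=0 t=5 v=6: → [5,10); WM=5
i=1 t=6 v=9: → [5,11); WM=6
i=2 t=8 v=6: → [5,13); WM=8
i=3 t=2 v=8: DROP (t<8-3); WM=8
i=4 t=7 v=7: → [5,13); WM=8
i=5 t=9 v=5: → [5,14); WM=9
i=6 t=3 v=8: DROP (t<9-3); WM=9
i=7 t=12 v=4: → [5,17); WM=12
i=8 t=13 v=9: → [5,18); WM=13
i=9 t=15 v=5: → [5,20); WM=15
i=10 t=15 v=7: → [5,20); WM=15
i=11 t=17 v=9: → [5,22); WM=17
i=12 t=22 v=4: → [22,27); WM=22
i=13 t=23 v=1: → [22,28); WM=23
i=14 t=23 v=5: → [22,28); WM=23
i=15 t=27 v=6: → [22,32); WM=27
i=16 t=29 v=7: → [22,34); WM=29
i=17 t=19 v=6: DROP (t<29-3); WM=29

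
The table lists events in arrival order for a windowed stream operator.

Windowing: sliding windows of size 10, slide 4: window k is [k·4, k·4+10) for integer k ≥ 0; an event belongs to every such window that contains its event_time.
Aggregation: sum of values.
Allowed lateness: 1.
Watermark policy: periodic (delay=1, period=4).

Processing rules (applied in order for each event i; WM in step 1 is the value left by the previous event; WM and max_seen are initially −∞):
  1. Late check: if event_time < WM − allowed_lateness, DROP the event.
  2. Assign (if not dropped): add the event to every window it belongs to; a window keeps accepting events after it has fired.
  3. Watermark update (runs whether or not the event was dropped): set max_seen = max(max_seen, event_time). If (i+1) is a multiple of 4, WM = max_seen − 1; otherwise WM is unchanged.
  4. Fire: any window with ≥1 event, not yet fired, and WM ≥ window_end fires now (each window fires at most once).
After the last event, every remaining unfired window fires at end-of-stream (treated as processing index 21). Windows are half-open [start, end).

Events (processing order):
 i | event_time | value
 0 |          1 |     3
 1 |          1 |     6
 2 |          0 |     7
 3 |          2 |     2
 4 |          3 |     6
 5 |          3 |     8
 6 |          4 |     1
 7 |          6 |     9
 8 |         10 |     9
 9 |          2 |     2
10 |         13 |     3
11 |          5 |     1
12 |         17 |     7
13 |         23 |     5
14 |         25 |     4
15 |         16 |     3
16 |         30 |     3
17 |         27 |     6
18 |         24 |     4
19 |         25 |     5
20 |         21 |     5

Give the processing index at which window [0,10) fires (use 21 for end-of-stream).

11

i=0 t=1 v=3: → [0,10); WM=−∞
i=1 t=1 v=6: → [0,10); WM=−∞
i=2 t=0 v=7: → [0,10); WM=−∞
i=3 t=2 v=2: → [0,10); WM=1
i=4 t=3 v=6: → [0,10); WM=1
i=5 t=3 v=8: → [0,10); WM=1
i=6 t=4 v=1: → [4,14),[0,10); WM=1
i=7 t=6 v=9: → [4,14),[0,10); WM=5
i=8 t=10 v=9: → [8,18),[4,14); WM=5
i=9 t=2 v=2: DROP (t<5-1); WM=5
i=10 t=13 v=3: → [12,22),[8,18),[4,14); WM=5
i=11 t=5 v=1: → [4,14),[0,10); WM=12; [0,10) fires=43
i=12 t=17 v=7: → [16,26),[12,22),[8,18); WM=12
i=13 t=23 v=5: → [20,30),[16,26); WM=12
i=14 t=25 v=4: → [24,34),[20,30),[16,26); WM=12
i=15 t=16 v=3: → [16,26),[12,22),[8,18); WM=24; [4,14) fires=23 [8,18) fires=22 [12,22) fires=13
i=16 t=30 v=3: → [28,38),[24,34); WM=24
i=17 t=27 v=6: → [24,34),[20,30); WM=24
i=18 t=24 v=4: → [24,34),[20,30),[16,26); WM=24
i=19 t=25 v=5: → [24,34),[20,30),[16,26); WM=29; [16,26) fires=28
i=20 t=21 v=5: DROP (t<29-1); WM=29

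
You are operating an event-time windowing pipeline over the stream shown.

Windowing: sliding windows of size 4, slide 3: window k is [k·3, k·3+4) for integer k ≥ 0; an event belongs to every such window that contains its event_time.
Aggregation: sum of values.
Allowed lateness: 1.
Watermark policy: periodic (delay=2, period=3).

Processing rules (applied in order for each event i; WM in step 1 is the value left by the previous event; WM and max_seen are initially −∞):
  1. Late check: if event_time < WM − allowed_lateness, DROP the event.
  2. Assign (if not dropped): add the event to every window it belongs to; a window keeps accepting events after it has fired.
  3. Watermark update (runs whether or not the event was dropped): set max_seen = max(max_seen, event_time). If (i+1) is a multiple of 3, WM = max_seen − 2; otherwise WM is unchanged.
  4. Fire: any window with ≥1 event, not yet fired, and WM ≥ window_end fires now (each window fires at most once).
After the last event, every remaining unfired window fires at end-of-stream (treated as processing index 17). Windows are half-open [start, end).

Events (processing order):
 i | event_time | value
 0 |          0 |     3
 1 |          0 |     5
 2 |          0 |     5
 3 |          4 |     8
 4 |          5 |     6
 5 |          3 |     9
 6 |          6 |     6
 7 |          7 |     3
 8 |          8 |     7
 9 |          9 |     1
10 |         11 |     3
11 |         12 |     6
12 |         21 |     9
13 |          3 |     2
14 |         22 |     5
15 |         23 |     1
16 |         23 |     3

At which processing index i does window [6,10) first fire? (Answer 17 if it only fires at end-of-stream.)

i=0 t=0 v=3: → [0,4); WM=−∞
i=1 t=0 v=5: → [0,4); WM=−∞
i=2 t=0 v=5: → [0,4); WM=-2
i=3 t=4 v=8: → [3,7); WM=-2
i=4 t=5 v=6: → [3,7); WM=-2
i=5 t=3 v=9: → [3,7),[0,4); WM=3
i=6 t=6 v=6: → [6,10),[3,7); WM=3
i=7 t=7 v=3: → [6,10); WM=3
i=8 t=8 v=7: → [6,10); WM=6; [0,4) fires=22
i=9 t=9 v=1: → [9,13),[6,10); WM=6
i=10 t=11 v=3: → [9,13); WM=6
i=11 t=12 v=6: → [12,16),[9,13); WM=10; [3,7) fires=29 [6,10) fires=17
i=12 t=21 v=9: → [21,25),[18,22); WM=10
i=13 t=3 v=2: DROP (t<10-1); WM=10
i=14 t=22 v=5: → [21,25); WM=20; [9,13) fires=10 [12,16) fires=6
i=15 t=23 v=1: → [21,25); WM=20
i=16 t=23 v=3: → [21,25); WM=20

11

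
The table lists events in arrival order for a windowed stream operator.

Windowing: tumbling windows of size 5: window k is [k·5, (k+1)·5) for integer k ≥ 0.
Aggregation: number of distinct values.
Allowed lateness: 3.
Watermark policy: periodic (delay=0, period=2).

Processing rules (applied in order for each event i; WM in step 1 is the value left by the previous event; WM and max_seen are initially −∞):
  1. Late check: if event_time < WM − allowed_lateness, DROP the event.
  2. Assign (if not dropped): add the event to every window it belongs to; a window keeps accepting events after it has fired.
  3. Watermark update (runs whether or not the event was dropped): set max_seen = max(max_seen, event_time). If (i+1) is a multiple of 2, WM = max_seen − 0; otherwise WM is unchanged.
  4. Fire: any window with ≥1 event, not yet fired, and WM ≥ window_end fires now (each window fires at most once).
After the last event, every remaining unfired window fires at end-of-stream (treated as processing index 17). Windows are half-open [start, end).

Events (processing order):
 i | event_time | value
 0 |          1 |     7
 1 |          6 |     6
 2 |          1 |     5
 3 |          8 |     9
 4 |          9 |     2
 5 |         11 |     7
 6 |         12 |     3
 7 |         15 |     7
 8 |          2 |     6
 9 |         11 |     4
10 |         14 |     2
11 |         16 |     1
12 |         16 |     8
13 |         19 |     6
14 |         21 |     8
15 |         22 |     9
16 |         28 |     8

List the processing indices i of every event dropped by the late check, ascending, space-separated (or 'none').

i=0 t=1 v=7: → [0,5); WM=−∞
i=1 t=6 v=6: → [5,10); WM=6; [0,5) fires=1
i=2 t=1 v=5: DROP (t<6-3); WM=6
i=3 t=8 v=9: → [5,10); WM=8
i=4 t=9 v=2: → [5,10); WM=8
i=5 t=11 v=7: → [10,15); WM=11; [5,10) fires=3
i=6 t=12 v=3: → [10,15); WM=11
i=7 t=15 v=7: → [15,20); WM=15; [10,15) fires=2
i=8 t=2 v=6: DROP (t<15-3); WM=15
i=9 t=11 v=4: DROP (t<15-3); WM=15
i=10 t=14 v=2: → [10,15); WM=15
i=11 t=16 v=1: → [15,20); WM=16
i=12 t=16 v=8: → [15,20); WM=16
i=13 t=19 v=6: → [15,20); WM=19
i=14 t=21 v=8: → [20,25); WM=19
i=15 t=22 v=9: → [20,25); WM=22; [15,20) fires=4
i=16 t=28 v=8: → [25,30); WM=22

2 8 9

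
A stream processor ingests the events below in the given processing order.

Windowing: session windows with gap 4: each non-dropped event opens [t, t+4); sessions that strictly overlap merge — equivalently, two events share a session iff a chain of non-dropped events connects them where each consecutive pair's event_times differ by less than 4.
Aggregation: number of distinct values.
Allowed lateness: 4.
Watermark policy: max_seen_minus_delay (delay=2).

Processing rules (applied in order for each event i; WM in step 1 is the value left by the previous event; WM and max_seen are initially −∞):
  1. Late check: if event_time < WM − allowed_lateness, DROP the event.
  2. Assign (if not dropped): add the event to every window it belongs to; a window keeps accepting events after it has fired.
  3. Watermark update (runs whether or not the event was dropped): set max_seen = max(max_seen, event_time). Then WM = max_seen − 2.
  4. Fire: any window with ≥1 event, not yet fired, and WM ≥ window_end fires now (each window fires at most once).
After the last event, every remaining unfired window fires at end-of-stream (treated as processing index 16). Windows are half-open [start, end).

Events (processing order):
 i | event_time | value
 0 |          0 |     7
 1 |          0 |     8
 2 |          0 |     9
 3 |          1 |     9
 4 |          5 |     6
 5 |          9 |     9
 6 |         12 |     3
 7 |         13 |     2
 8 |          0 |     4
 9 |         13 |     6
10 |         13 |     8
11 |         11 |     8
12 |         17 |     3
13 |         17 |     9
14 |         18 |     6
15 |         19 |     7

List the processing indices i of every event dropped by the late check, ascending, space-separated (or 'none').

i=0 t=0 v=7: → [0,4); WM=-2
i=1 t=0 v=8: → [0,4); WM=-2
i=2 t=0 v=9: → [0,4); WM=-2
i=3 t=1 v=9: → [0,5); WM=-1
i=4 t=5 v=6: → [5,9); WM=3
i=5 t=9 v=9: → [9,13); WM=7
i=6 t=12 v=3: → [9,16); WM=10
i=7 t=13 v=2: → [9,17); WM=11
i=8 t=0 v=4: DROP (t<11-4); WM=11
i=9 t=13 v=6: → [9,17); WM=11
i=10 t=13 v=8: → [9,17); WM=11
i=11 t=11 v=8: → [9,17); WM=11
i=12 t=17 v=3: → [17,21); WM=15
i=13 t=17 v=9: → [17,21); WM=15
i=14 t=18 v=6: → [17,22); WM=16
i=15 t=19 v=7: → [17,23); WM=17

8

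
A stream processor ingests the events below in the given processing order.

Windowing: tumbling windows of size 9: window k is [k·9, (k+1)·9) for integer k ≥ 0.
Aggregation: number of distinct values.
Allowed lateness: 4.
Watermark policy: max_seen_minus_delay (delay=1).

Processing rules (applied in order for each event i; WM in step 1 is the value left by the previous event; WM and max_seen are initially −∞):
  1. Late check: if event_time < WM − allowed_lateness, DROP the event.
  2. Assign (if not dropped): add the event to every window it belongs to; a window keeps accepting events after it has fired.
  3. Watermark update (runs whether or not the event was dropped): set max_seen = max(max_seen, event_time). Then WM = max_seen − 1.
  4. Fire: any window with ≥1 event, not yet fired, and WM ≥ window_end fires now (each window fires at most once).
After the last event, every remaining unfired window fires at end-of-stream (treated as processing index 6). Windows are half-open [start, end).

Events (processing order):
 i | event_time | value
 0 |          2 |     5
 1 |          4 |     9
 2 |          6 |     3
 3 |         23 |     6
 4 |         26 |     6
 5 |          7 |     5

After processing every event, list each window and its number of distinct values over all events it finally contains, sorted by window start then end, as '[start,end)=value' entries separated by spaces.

i=0 t=2 v=5: → [0,9); WM=1
i=1 t=4 v=9: → [0,9); WM=3
i=2 t=6 v=3: → [0,9); WM=5
i=3 t=23 v=6: → [18,27); WM=22; [0,9) fires=3
i=4 t=26 v=6: → [18,27); WM=25
i=5 t=7 v=5: DROP (t<25-4); WM=25

[0,9)=3 [18,27)=1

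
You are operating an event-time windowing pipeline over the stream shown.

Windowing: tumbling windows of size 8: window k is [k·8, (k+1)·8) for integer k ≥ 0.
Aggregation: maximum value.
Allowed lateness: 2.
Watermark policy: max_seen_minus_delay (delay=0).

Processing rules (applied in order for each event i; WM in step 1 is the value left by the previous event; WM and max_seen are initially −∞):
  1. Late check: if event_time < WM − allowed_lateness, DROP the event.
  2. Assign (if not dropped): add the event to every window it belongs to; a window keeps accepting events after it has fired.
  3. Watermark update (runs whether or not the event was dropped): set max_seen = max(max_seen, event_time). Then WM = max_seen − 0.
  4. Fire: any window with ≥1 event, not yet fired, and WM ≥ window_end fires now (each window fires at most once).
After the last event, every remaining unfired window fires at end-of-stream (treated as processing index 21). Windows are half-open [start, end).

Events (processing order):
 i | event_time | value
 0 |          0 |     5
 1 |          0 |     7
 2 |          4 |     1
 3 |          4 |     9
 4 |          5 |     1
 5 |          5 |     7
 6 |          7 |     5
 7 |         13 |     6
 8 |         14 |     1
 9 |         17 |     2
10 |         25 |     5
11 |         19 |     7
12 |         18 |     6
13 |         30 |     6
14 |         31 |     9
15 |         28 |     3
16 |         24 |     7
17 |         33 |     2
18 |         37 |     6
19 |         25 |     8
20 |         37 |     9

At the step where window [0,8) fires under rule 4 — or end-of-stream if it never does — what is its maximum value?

i=0 t=0 v=5: → [0,8); WM=0
i=1 t=0 v=7: → [0,8); WM=0
i=2 t=4 v=1: → [0,8); WM=4
i=3 t=4 v=9: → [0,8); WM=4
i=4 t=5 v=1: → [0,8); WM=5
i=5 t=5 v=7: → [0,8); WM=5
i=6 t=7 v=5: → [0,8); WM=7
i=7 t=13 v=6: → [8,16); WM=13; [0,8) fires=9
i=8 t=14 v=1: → [8,16); WM=14
i=9 t=17 v=2: → [16,24); WM=17; [8,16) fires=6
i=10 t=25 v=5: → [24,32); WM=25; [16,24) fires=2
i=11 t=19 v=7: DROP (t<25-2); WM=25
i=12 t=18 v=6: DROP (t<25-2); WM=25
i=13 t=30 v=6: → [24,32); WM=30
i=14 t=31 v=9: → [24,32); WM=31
i=15 t=28 v=3: DROP (t<31-2); WM=31
i=16 t=24 v=7: DROP (t<31-2); WM=31
i=17 t=33 v=2: → [32,40); WM=33; [24,32) fires=9
i=18 t=37 v=6: → [32,40); WM=37
i=19 t=25 v=8: DROP (t<37-2); WM=37
i=20 t=37 v=9: → [32,40); WM=37

9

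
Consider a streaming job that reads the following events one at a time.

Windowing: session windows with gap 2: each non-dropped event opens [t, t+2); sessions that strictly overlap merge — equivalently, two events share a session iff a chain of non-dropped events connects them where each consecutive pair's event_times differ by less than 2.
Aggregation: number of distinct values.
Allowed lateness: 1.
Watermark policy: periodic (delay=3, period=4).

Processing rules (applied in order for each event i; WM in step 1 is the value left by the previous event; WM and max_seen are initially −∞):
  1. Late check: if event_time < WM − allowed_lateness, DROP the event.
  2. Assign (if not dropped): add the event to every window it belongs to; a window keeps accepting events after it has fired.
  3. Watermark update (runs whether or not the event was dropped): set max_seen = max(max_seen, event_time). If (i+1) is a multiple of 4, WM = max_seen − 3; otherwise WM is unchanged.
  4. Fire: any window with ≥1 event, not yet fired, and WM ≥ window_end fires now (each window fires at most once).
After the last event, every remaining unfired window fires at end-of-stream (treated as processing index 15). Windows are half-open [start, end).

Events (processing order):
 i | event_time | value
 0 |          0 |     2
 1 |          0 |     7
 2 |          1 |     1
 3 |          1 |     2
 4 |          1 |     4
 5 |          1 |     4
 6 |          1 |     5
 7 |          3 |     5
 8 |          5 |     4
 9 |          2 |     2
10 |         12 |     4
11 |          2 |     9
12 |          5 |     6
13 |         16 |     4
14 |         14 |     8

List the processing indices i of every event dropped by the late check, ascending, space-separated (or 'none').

12

i=0 t=0 v=2: → [0,2); WM=−∞
i=1 t=0 v=7: → [0,2); WM=−∞
i=2 t=1 v=1: → [0,3); WM=−∞
i=3 t=1 v=2: → [0,3); WM=-2
i=4 t=1 v=4: → [0,3); WM=-2
i=5 t=1 v=4: → [0,3); WM=-2
i=6 t=1 v=5: → [0,3); WM=-2
i=7 t=3 v=5: → [3,5); WM=0
i=8 t=5 v=4: → [5,7); WM=0
i=9 t=2 v=2: → [0,5); WM=0
i=10 t=12 v=4: → [12,14); WM=0
i=11 t=2 v=9: → [0,5); WM=9
i=12 t=5 v=6: DROP (t<9-1); WM=9
i=13 t=16 v=4: → [16,18); WM=9
i=14 t=14 v=8: → [14,16); WM=9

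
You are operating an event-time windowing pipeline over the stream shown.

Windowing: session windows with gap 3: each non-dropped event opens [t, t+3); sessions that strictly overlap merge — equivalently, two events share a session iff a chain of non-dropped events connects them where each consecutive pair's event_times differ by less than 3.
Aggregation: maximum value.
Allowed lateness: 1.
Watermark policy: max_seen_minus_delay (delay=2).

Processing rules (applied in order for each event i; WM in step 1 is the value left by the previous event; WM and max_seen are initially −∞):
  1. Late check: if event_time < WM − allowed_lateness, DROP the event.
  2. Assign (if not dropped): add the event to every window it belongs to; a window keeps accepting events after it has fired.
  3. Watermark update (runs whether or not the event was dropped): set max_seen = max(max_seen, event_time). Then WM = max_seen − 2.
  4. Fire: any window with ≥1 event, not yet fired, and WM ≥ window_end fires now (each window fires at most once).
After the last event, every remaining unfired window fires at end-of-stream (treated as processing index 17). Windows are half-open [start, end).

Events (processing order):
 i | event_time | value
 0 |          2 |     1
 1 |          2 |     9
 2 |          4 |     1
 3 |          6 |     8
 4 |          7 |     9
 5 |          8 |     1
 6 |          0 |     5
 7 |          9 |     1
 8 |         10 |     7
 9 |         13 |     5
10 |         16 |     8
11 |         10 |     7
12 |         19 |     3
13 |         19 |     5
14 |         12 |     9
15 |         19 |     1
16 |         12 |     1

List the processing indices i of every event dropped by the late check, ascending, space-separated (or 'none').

i=0 t=2 v=1: → [2,5); WM=0
i=1 t=2 v=9: → [2,5); WM=0
i=2 t=4 v=1: → [2,7); WM=2
i=3 t=6 v=8: → [2,9); WM=4
i=4 t=7 v=9: → [2,10); WM=5
i=5 t=8 v=1: → [2,11); WM=6
i=6 t=0 v=5: DROP (t<6-1); WM=6
i=7 t=9 v=1: → [2,12); WM=7
i=8 t=10 v=7: → [2,13); WM=8
i=9 t=13 v=5: → [13,16); WM=11
i=10 t=16 v=8: → [16,19); WM=14
i=11 t=10 v=7: DROP (t<14-1); WM=14
i=12 t=19 v=3: → [19,22); WM=17
i=13 t=19 v=5: → [19,22); WM=17
i=14 t=12 v=9: DROP (t<17-1); WM=17
i=15 t=19 v=1: → [19,22); WM=17
i=16 t=12 v=1: DROP (t<17-1); WM=17

6 11 14 16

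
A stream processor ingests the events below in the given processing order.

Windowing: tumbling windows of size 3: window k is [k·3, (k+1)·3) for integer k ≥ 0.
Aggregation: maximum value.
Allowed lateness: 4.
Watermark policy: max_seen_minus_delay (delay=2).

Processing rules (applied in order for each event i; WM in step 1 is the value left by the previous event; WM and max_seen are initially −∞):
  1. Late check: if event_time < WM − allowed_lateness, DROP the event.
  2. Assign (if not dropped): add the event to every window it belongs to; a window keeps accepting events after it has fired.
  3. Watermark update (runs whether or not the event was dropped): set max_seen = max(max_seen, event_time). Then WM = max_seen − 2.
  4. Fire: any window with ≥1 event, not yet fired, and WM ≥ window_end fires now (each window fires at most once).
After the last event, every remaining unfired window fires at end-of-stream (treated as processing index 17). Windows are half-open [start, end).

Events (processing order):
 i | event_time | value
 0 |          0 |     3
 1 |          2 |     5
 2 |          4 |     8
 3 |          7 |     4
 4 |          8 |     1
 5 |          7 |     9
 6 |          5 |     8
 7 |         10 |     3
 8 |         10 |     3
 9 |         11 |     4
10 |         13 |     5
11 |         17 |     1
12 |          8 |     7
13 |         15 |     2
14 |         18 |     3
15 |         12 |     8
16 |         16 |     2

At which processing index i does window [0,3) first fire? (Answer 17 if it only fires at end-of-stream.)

3

i=0 t=0 v=3: → [0,3); WM=-2
i=1 t=2 v=5: → [0,3); WM=0
i=2 t=4 v=8: → [3,6); WM=2
i=3 t=7 v=4: → [6,9); WM=5; [0,3) fires=5
i=4 t=8 v=1: → [6,9); WM=6; [3,6) fires=8
i=5 t=7 v=9: → [6,9); WM=6
i=6 t=5 v=8: → [3,6); WM=6
i=7 t=10 v=3: → [9,12); WM=8
i=8 t=10 v=3: → [9,12); WM=8
i=9 t=11 v=4: → [9,12); WM=9; [6,9) fires=9
i=10 t=13 v=5: → [12,15); WM=11
i=11 t=17 v=1: → [15,18); WM=15; [9,12) fires=4 [12,15) fires=5
i=12 t=8 v=7: DROP (t<15-4); WM=15
i=13 t=15 v=2: → [15,18); WM=15
i=14 t=18 v=3: → [18,21); WM=16
i=15 t=12 v=8: → [12,15); WM=16
i=16 t=16 v=2: → [15,18); WM=16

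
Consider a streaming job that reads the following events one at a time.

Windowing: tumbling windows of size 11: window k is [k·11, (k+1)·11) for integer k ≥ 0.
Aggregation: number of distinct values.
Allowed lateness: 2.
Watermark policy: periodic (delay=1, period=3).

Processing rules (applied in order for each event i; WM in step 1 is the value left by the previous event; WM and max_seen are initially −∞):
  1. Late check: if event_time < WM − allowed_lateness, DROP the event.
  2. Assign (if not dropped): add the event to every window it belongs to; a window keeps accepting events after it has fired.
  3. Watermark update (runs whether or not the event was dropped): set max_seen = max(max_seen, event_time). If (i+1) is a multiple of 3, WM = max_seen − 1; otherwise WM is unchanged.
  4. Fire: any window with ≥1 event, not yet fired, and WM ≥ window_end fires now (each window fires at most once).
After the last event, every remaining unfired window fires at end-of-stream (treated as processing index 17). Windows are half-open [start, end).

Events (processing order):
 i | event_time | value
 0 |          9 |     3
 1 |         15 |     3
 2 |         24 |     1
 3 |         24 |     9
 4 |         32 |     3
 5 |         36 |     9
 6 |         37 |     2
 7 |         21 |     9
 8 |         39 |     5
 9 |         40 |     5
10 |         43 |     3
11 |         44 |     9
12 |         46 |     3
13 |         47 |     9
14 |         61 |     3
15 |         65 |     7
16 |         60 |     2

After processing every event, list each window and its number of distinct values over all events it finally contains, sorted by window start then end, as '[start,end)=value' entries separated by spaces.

[0,11)=1 [11,22)=1 [22,33)=3 [33,44)=4 [44,55)=2 [55,66)=3

i=0 t=9 v=3: → [0,11); WM=−∞
i=1 t=15 v=3: → [11,22); WM=−∞
i=2 t=24 v=1: → [22,33); WM=23; [0,11) fires=1 [11,22) fires=1
i=3 t=24 v=9: → [22,33); WM=23
i=4 t=32 v=3: → [22,33); WM=23
i=5 t=36 v=9: → [33,44); WM=35; [22,33) fires=3
i=6 t=37 v=2: → [33,44); WM=35
i=7 t=21 v=9: DROP (t<35-2); WM=35
i=8 t=39 v=5: → [33,44); WM=38
i=9 t=40 v=5: → [33,44); WM=38
i=10 t=43 v=3: → [33,44); WM=38
i=11 t=44 v=9: → [44,55); WM=43
i=12 t=46 v=3: → [44,55); WM=43
i=13 t=47 v=9: → [44,55); WM=43
i=14 t=61 v=3: → [55,66); WM=60; [33,44) fires=4 [44,55) fires=2
i=15 t=65 v=7: → [55,66); WM=60
i=16 t=60 v=2: → [55,66); WM=60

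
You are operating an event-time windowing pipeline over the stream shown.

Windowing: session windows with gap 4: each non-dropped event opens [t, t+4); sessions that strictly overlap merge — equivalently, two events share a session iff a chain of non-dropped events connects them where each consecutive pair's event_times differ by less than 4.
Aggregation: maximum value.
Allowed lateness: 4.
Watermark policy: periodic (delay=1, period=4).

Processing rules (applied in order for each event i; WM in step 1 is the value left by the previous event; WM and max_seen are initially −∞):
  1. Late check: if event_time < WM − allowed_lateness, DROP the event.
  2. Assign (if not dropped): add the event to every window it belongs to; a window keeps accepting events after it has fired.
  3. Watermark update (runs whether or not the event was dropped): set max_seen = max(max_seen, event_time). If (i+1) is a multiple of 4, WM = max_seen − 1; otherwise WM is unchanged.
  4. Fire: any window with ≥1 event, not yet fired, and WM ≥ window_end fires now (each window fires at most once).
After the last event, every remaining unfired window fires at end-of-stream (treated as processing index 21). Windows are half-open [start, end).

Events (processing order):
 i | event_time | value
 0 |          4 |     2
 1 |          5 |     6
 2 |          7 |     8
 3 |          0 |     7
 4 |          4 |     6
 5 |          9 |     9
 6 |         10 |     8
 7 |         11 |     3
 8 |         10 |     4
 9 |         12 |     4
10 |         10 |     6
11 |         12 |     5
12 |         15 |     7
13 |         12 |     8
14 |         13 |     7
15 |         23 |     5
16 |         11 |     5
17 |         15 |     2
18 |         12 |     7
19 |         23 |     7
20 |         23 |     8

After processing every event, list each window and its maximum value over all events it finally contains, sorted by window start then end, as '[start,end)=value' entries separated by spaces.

[0,4)=7 [4,19)=9 [23,27)=8

i=0 t=4 v=2: → [4,8); WM=−∞
i=1 t=5 v=6: → [4,9); WM=−∞
i=2 t=7 v=8: → [4,11); WM=−∞
i=3 t=0 v=7: → [0,4); WM=6
i=4 t=4 v=6: → [4,11); WM=6
i=5 t=9 v=9: → [4,13); WM=6
i=6 t=10 v=8: → [4,14); WM=6
i=7 t=11 v=3: → [4,15); WM=10
i=8 t=10 v=4: → [4,15); WM=10
i=9 t=12 v=4: → [4,16); WM=10
i=10 t=10 v=6: → [4,16); WM=10
i=11 t=12 v=5: → [4,16); WM=11
i=12 t=15 v=7: → [4,19); WM=11
i=13 t=12 v=8: → [4,19); WM=11
i=14 t=13 v=7: → [4,19); WM=11
i=15 t=23 v=5: → [23,27); WM=22
i=16 t=11 v=5: DROP (t<22-4); WM=22
i=17 t=15 v=2: DROP (t<22-4); WM=22
i=18 t=12 v=7: DROP (t<22-4); WM=22
i=19 t=23 v=7: → [23,27); WM=22
i=20 t=23 v=8: → [23,27); WM=22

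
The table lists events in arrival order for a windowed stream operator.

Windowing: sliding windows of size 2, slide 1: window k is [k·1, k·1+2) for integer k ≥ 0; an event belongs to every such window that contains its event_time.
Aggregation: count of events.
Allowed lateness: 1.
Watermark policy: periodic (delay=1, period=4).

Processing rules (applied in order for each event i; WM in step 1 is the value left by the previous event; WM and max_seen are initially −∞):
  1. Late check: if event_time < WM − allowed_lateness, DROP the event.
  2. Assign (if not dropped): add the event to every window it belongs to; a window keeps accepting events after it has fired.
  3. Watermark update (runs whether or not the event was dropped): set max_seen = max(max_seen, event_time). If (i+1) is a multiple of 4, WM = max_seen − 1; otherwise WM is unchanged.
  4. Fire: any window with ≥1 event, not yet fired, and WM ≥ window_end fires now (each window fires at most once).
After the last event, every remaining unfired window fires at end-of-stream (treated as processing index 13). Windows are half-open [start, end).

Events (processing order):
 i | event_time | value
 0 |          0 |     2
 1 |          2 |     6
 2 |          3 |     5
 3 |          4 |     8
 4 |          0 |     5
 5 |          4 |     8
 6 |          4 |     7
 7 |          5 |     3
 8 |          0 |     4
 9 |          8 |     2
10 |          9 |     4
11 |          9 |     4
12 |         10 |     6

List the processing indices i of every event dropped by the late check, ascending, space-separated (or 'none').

4 8

i=0 t=0 v=2: → [0,2); WM=−∞
i=1 t=2 v=6: → [2,4),[1,3); WM=−∞
i=2 t=3 v=5: → [3,5),[2,4); WM=−∞
i=3 t=4 v=8: → [4,6),[3,5); WM=3; [0,2) fires=1 [1,3) fires=1
i=4 t=0 v=5: DROP (t<3-1); WM=3
i=5 t=4 v=8: → [4,6),[3,5); WM=3
i=6 t=4 v=7: → [4,6),[3,5); WM=3
i=7 t=5 v=3: → [5,7),[4,6); WM=4; [2,4) fires=2
i=8 t=0 v=4: DROP (t<4-1); WM=4
i=9 t=8 v=2: → [8,10),[7,9); WM=4
i=10 t=9 v=4: → [9,11),[8,10); WM=4
i=11 t=9 v=4: → [9,11),[8,10); WM=8; [3,5) fires=4 [4,6) fires=4 [5,7) fires=1
i=12 t=10 v=6: → [10,12),[9,11); WM=8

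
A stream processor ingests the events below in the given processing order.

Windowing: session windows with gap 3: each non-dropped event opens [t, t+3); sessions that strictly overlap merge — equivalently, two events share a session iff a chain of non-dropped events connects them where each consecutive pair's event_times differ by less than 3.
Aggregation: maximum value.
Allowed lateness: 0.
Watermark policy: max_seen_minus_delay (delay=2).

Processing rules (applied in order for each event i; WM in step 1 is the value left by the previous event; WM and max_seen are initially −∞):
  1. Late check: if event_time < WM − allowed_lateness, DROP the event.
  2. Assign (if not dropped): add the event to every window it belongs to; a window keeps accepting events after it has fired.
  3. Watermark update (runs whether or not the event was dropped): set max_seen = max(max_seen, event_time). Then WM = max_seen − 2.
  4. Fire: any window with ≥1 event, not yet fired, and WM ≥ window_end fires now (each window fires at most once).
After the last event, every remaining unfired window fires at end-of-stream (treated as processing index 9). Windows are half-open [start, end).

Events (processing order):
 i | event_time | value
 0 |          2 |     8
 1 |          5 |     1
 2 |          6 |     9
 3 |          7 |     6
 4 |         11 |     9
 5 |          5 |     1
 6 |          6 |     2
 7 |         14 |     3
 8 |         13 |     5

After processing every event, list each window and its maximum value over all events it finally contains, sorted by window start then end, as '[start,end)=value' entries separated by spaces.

i=0 t=2 v=8: → [2,5); WM=0
i=1 t=5 v=1: → [5,8); WM=3
i=2 t=6 v=9: → [5,9); WM=4
i=3 t=7 v=6: → [5,10); WM=5
i=4 t=11 v=9: → [11,14); WM=9
i=5 t=5 v=1: DROP (t<9-0); WM=9
i=6 t=6 v=2: DROP (t<9-0); WM=9
i=7 t=14 v=3: → [14,17); WM=12
i=8 t=13 v=5: → [11,17); WM=12

[2,5)=8 [5,10)=9 [11,17)=9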